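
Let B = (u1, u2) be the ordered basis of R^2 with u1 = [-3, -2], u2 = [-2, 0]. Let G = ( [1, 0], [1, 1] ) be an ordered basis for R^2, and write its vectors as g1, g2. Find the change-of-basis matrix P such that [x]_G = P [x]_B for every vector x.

Let M have columns uj and N have columns gj. Then for every x, N [x]_G = x = M [x]_B, so P = N^(-1) M.
Since det N = 1, N^(-1) has integer entries; multiplying gives P = [[-1, -2], [-2, 0]].

[[-1, -2], [-2, 0]]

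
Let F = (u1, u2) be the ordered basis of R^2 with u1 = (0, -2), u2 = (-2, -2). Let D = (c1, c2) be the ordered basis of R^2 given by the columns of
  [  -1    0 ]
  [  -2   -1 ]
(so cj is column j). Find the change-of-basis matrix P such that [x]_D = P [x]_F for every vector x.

Take x = uj: its F-coordinates are the j-th standard unit vector, so P e_j — column j of P — equals [uj]_D.
u1 = 0·c1 + 2c2, giving column 1 = (0, 2); repeating for each j gives P = [[0, 2], [2, -2]].

[[0, 2], [2, -2]]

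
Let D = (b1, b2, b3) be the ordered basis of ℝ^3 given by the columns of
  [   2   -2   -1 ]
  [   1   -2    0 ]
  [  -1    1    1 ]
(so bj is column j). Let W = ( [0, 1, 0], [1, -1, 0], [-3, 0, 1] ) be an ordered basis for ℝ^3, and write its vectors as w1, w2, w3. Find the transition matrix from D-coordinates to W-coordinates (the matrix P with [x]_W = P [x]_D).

[[0, -1, 2], [-1, 1, 2], [-1, 1, 1]]

Let M have columns bj and N have columns wj. Then for every x, N [x]_W = x = M [x]_D, so P = N^(-1) M.
Since det N = -1, N^(-1) has integer entries; multiplying gives P = [[0, -1, 2], [-1, 1, 2], [-1, 1, 1]].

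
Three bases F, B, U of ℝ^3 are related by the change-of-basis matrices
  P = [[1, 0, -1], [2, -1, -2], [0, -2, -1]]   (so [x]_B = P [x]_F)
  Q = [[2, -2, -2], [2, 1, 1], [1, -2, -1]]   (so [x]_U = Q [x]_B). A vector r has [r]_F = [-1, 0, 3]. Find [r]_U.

[14, -19, 15]

Composing the changes, [r]_U = Q P [r]_F.
Q P = [[-2, 6, 4], [4, -3, -5], [-3, 4, 4]]; applying this to [-1, 0, 3] gives [14, -19, 15].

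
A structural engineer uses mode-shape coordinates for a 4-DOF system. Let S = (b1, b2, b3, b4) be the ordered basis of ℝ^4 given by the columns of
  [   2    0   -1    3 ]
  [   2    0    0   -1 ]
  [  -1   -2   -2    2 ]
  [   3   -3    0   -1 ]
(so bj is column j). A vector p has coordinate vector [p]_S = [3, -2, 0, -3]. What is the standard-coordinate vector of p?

The coordinates say p = 3b1 - 2b2 + 0·b3 - 3b4; adding the scaled basis vectors gives [-3, 9, -5, 18].

[-3, 9, -5, 18]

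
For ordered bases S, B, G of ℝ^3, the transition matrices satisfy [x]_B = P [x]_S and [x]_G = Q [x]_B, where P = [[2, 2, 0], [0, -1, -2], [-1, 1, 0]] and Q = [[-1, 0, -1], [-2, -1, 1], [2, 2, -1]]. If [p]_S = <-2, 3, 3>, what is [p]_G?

Composing the changes, [p]_G = Q P [p]_S.
Q P = [[-1, -3, 0], [-5, -2, 2], [5, 1, -4]]; applying this to <-2, 3, 3> gives <-7, 10, -19>.

<-7, 10, -19>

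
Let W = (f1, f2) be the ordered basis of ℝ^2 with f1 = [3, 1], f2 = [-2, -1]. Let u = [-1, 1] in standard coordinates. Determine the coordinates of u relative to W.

[-3, -4]

Write u = c_1 f1 + c_2 f2 and solve for the c_i.
System: 3c_1 - 2c_2 = -1, c_1 - c_2 = 1; solving gives c_1 = -3, c_2 = -4.
Check: -3f1 - 4f2 = [-1, 1].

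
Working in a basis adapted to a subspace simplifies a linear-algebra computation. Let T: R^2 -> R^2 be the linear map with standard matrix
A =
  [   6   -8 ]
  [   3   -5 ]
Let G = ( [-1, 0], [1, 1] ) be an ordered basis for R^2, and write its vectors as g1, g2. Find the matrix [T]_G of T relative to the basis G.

[[3, 0], [-3, -2]]

Let P have columns g1, g2. Then [T]_G = P^(-1) A P.
Here det P = -1, so P^(-1) is integer; computing A P first and then P^(-1)(A P) gives [[3, 0], [-3, -2]].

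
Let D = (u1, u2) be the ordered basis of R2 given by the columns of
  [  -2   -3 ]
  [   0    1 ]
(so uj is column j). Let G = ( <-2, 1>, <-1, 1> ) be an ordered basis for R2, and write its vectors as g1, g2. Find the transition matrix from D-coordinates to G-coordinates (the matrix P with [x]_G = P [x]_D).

[[2, 2], [-2, -1]]

Take x = uj: its D-coordinates are the j-th standard unit vector, so P e_j — column j of P — equals [uj]_G.
u1 = 2g1 - 2g2, giving column 1 = <2, -2>; repeating for each j gives P = [[2, 2], [-2, -1]].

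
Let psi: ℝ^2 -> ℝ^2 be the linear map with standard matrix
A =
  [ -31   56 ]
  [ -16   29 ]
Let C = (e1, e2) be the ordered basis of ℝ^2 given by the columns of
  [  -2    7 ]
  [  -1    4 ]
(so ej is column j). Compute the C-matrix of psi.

Let P have columns e1, e2. Then [psi]_C = P^(-1) A P.
Here det P = -1, so P^(-1) is integer; computing A P first and then P^(-1)(A P) gives [[-3, 0], [0, 1]].

[[-3, 0], [0, 1]]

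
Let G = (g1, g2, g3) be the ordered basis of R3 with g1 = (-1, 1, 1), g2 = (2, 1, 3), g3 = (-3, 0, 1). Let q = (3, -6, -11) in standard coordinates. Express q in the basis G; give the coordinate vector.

We seek scalars with c_1 g1 + ... + c_3 g3 = q; equivalently solve M c = q where the columns of M are g1, ..., g3.
Row-reducing the augmented matrix [M | q] gives c = (-4, -2, -1).
Check: -4g1 - 2g2 - g3 = (3, -6, -11).

(-4, -2, -1)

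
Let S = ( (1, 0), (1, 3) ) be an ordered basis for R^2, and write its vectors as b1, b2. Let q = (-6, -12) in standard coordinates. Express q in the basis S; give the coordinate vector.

(-2, -4)

Write q = c_1 b1 + c_2 b2 and solve for the c_i.
System: c_1 + c_2 = -6, 0c_1 + 3c_2 = -12; solving gives c_1 = -2, c_2 = -4.
Check: -2b1 - 4b2 = (-6, -12).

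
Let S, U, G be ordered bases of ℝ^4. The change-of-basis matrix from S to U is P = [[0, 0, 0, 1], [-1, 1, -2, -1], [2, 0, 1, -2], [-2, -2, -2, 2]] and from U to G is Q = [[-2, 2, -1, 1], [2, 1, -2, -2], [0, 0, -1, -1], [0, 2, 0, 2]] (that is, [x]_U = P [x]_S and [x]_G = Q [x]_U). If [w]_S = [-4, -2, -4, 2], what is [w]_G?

[52, -4, -8, 64]

First [w]_U = P [w]_S = [2, 8, -16, 24].
Then [w]_G = Q [w]_U = [52, -4, -8, 64].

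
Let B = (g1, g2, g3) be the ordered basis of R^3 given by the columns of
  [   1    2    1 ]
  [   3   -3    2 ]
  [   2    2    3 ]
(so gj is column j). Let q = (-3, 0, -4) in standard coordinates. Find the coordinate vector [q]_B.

(-1, -1, 0)

We seek scalars with c_1 g1 + ... + c_3 g3 = q; equivalently solve M c = q where the columns of M are g1, ..., g3.
Gaussian elimination on [M | q] yields c = (-1, -1, 0).
Check: -g1 - g2 + 0·g3 = (-3, 0, -4).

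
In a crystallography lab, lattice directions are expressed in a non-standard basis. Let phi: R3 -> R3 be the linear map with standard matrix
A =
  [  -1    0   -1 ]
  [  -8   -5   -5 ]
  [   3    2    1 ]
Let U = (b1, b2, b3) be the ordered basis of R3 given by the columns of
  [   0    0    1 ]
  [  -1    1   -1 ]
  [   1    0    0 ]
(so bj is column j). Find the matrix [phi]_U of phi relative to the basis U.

[[-1, 2, 1], [-2, -3, -3], [-1, 0, -1]]

With P the matrix whose columns are b1, ..., b3, [phi]_U = P^(-1) A P.
Column by column: phi(b1) = A b1 = [-1, 0, -1]; its U-coordinates [-1, -2, -1] give column 1.
Continuing for each basis vector yields [phi]_U = [[-1, 2, 1], [-2, -3, -3], [-1, 0, -1]].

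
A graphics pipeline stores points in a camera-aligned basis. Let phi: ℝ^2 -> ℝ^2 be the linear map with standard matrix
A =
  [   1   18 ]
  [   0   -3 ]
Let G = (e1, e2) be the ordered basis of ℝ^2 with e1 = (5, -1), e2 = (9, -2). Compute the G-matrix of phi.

[[1, 0], [-2, -3]]

Let P have columns e1, e2. Then [phi]_G = P^(-1) A P.
Here det P = -1, so P^(-1) is integer; computing A P first and then P^(-1)(A P) gives [[1, 0], [-2, -3]].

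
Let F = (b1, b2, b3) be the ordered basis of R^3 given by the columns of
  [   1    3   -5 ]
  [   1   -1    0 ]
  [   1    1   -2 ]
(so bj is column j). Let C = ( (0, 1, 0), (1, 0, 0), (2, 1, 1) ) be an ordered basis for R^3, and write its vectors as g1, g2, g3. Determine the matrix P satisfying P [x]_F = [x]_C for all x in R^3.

Take x = bj: its F-coordinates are the j-th standard unit vector, so P e_j — column j of P — equals [bj]_C.
b1 = 0·g1 - g2 + g3, giving column 1 = (0, -1, 1); repeating for each j gives P = [[0, -2, 2], [-1, 1, -1], [1, 1, -2]].

[[0, -2, 2], [-1, 1, -1], [1, 1, -2]]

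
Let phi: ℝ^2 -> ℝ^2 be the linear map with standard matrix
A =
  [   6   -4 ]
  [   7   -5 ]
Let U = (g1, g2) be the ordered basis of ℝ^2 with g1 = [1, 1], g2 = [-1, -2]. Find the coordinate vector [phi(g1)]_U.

[2, 0]

Column 1 of [phi]_U is the U-coordinate vector of phi(g1).
In standard coordinates phi(g1) = A g1 = [2, 2].
Converting to U: [2, 2] = 2g1 + 0·g2, so the coordinate vector is [2, 0].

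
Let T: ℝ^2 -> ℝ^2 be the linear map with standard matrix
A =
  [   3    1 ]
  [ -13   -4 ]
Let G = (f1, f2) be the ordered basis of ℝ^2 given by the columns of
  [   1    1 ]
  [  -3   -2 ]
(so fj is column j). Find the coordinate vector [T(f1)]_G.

Column 1 of [T]_G is the G-coordinate vector of T(f1).
In standard coordinates T(f1) = A f1 = [0, -1].
Converting to G: [0, -1] = f1 - f2, so the coordinate vector is [1, -1].

[1, -1]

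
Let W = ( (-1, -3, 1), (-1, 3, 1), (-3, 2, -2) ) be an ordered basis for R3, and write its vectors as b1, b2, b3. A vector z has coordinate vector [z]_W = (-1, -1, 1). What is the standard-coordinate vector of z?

(-1, 2, -4)

By definition z = -b1 - b2 + b3.
Summing componentwise gives (-1, 2, -4).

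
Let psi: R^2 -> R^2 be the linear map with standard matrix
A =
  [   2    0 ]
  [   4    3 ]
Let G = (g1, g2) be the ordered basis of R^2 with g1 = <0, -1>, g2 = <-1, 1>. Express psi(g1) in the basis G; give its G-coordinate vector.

Compute psi(g1) = A g1 = <0, -3> in standard coordinates.
Then write this in G-coordinates: solve for y in y_1 g1 + y_2 g2 = <0, -3>.
This gives y = <3, 0>, which is column 1 of [psi]_G.

<3, 0>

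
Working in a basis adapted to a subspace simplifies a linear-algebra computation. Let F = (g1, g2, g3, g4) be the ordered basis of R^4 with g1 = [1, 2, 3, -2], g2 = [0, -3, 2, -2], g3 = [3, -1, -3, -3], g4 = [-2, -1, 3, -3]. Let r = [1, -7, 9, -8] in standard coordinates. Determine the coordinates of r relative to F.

[1, 3, 0, 0]

Write r = c_1 g1 + ... + c_4 g4 and solve for the c_i.
Row-reducing the augmented matrix [M | r] gives c = (1, 3, 0, 0).
Check: g1 + 3g2 + 0·g3 + 0·g4 = [1, -7, 9, -8].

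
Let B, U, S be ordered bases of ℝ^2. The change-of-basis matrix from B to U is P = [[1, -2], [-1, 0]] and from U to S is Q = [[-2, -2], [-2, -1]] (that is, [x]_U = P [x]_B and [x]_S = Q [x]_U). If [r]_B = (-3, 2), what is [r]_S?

Composing the changes, [r]_S = Q P [r]_B.
Q P = [[0, 4], [-1, 4]]; applying this to (-3, 2) gives (8, 11).

(8, 11)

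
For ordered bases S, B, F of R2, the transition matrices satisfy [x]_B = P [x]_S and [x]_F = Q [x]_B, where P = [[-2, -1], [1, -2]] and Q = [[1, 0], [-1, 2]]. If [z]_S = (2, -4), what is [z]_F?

(0, 20)

First [z]_B = P [z]_S = (0, 10).
Then [z]_F = Q [z]_B = (0, 20).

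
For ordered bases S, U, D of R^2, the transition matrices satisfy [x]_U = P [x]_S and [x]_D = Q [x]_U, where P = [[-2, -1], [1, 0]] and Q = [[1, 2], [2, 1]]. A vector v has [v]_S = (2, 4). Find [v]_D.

Apply P to get U-coordinates (-8, 2), then Q to get D-coordinates.
The result is [v]_D = (-4, -14).

(-4, -14)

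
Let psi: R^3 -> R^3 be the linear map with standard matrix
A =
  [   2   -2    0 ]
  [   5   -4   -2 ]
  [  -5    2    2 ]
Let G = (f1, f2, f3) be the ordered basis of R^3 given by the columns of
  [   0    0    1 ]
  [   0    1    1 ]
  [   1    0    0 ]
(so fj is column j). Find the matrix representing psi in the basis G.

With P the matrix whose columns are f1, ..., f3, [psi]_G = P^(-1) A P.
Column by column: psi(f1) = A f1 = (0, -2, 2); its G-coordinates (2, -2, 0) give column 1.
Continuing for each basis vector yields [psi]_G = [[2, 2, -3], [-2, -2, 1], [0, -2, 0]].

[[2, 2, -3], [-2, -2, 1], [0, -2, 0]]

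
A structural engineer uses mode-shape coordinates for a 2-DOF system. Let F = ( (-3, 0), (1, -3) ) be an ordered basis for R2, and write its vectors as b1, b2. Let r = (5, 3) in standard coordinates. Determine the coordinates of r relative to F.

(-2, -1)

We seek scalars with c_1 b1 + c_2 b2 = r; equivalently solve M c = r where the columns of M are b1, b2.
System: -3c_1 + c_2 = 5, 0c_1 - 3c_2 = 3; solving gives c_1 = -2, c_2 = -1.
Check: -2b1 - b2 = (5, 3).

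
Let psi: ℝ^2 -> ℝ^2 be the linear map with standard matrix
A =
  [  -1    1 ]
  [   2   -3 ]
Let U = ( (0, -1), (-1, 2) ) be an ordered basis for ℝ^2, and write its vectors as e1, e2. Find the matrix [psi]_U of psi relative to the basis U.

Let P have columns e1, e2. Then [psi]_U = P^(-1) A P.
Here det P = -1, so P^(-1) is integer; computing A P first and then P^(-1)(A P) gives [[-1, 2], [1, -3]].

[[-1, 2], [1, -3]]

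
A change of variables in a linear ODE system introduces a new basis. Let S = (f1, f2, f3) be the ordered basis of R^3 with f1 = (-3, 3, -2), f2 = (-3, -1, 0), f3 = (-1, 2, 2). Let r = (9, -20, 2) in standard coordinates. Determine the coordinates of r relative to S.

(-4, 2, -3)

[r]_S is the unique c with M c = r, where M has columns f1, ..., f3.
Solving this 3x3 system gives c = (-4, 2, -3).
Check: -4f1 + 2f2 - 3f3 = (9, -20, 2).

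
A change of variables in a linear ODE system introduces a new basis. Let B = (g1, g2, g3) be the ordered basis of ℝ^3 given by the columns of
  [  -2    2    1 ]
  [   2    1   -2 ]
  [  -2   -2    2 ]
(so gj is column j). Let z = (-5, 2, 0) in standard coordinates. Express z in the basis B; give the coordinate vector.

(-1, -2, -3)

Write z = c_1 g1 + ... + c_3 g3 and solve for the c_i.
Solving this 3x3 system gives c = (-1, -2, -3).
Check: -g1 - 2g2 - 3g3 = (-5, 2, 0).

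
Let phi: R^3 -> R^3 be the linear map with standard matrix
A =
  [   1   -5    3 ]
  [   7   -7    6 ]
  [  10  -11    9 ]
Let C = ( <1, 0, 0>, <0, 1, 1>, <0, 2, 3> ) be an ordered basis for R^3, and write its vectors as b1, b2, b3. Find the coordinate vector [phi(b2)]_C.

Compute phi(b2) = A b2 = <-2, -1, -2> in standard coordinates.
Then write this in C-coordinates: solve for y in y_1 b1 + ... + y_3 b3 = <-2, -1, -2>.
This gives y = <-2, 1, -1>, which is column 2 of [phi]_C.

<-2, 1, -1>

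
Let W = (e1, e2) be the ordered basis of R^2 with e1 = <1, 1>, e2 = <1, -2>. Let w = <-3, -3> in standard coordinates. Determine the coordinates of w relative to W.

We seek scalars with c_1 e1 + c_2 e2 = w; equivalently solve M c = w where the columns of M are e1, e2.
System: c_1 + c_2 = -3, c_1 - 2c_2 = -3; solving gives c_1 = -3, c_2 = 0.
Check: -3e1 + 0·e2 = <-3, -3>.

<-3, 0>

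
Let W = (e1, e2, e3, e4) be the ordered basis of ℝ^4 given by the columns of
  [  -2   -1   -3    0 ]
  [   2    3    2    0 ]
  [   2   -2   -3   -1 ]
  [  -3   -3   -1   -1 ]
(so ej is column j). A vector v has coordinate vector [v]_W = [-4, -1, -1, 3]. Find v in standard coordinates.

[12, -13, -6, 13]

The coordinates say v = -4e1 - e2 - e3 + 3e4; adding the scaled basis vectors gives [12, -13, -6, 13].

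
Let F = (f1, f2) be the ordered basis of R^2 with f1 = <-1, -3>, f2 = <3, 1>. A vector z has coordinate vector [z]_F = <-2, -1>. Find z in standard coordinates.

The coordinates say z = -2f1 - f2; adding the scaled basis vectors gives <-1, 5>.

<-1, 5>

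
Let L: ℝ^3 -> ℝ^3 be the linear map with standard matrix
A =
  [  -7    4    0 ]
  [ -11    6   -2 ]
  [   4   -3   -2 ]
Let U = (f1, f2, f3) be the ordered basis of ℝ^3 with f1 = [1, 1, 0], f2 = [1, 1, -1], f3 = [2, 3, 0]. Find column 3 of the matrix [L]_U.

Column 3 of [L]_U is the U-coordinate vector of L(f3).
In standard coordinates L(f3) = A f3 = [-2, -4, -1].
Converting to U: [-2, -4, -1] = f1 + f2 - 2f3, so the coordinate vector is [1, 1, -2].

[1, 1, -2]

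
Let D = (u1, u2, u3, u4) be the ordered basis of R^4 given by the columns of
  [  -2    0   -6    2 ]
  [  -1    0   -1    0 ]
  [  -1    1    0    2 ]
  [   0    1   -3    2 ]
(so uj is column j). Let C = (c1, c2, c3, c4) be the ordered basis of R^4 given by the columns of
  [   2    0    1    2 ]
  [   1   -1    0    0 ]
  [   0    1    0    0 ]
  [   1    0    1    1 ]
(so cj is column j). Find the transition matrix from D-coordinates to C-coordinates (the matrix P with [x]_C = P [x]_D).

[[-2, 1, -1, 2], [-1, 1, 0, 2], [2, 2, 0, 2], [0, -2, -2, -2]]

Column j of P is [uj]_C, since P maps D-coordinates to C-coordinates.
Expressing u1 in C: u1 = -2c1 - c2 + 2c3 + 0·c4, so column 1 of P is [-2, -1, 2, 0].
Doing the same for each uj gives P = [[-2, 1, -1, 2], [-1, 1, 0, 2], [2, 2, 0, 2], [0, -2, -2, -2]].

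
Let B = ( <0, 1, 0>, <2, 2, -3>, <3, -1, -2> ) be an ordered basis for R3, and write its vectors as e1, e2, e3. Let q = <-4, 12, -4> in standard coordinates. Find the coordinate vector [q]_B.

<0, 4, -4>

[q]_B is the unique c with M c = q, where M has columns e1, ..., e3.
Gaussian elimination on [M | q] yields c = (0, 4, -4).
Check: 0·e1 + 4e2 - 4e3 = <-4, 12, -4>.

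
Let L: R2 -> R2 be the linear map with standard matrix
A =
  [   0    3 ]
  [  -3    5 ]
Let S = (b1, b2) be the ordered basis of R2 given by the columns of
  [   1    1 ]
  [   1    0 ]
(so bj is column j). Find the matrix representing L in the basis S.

[[2, -3], [1, 3]]

With P the matrix whose columns are b1, b2, [L]_S = P^(-1) A P.
Column by column: L(b1) = A b1 = [3, 2]; its S-coordinates [2, 1] give column 1.
Continuing for each basis vector yields [L]_S = [[2, -3], [1, 3]].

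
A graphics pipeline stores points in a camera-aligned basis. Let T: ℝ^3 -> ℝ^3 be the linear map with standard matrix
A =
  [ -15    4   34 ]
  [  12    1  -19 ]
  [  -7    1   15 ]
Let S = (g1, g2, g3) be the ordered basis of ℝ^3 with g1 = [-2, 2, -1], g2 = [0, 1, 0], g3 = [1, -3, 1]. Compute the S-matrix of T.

[[-3, -3, -2], [-3, 1, 3], [-2, -2, 3]]

Let P have columns g1, ..., g3. Then [T]_S = P^(-1) A P.
Here det P = -1, so P^(-1) is integer; computing A P first and then P^(-1)(A P) gives [[-3, -3, -2], [-3, 1, 3], [-2, -2, 3]].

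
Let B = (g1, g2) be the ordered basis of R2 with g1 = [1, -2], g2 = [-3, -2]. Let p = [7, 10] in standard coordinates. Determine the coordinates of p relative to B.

[-2, -3]

We seek scalars with c_1 g1 + c_2 g2 = p; equivalently solve M c = p where the columns of M are g1, g2.
System: c_1 - 3c_2 = 7, -2c_1 - 2c_2 = 10; solving gives c_1 = -2, c_2 = -3.
Check: -2g1 - 3g2 = [7, 10].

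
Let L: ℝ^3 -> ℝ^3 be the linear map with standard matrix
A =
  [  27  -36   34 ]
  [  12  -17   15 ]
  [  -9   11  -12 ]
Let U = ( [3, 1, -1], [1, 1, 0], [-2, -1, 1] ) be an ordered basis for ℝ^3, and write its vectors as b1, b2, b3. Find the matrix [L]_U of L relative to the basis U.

[[3, -2, 3], [0, -3, 3], [-1, 0, -2]]

Let P have columns b1, ..., b3. Then [L]_U = P^(-1) A P.
Here det P = 1, so P^(-1) is integer; computing A P first and then P^(-1)(A P) gives [[3, -2, 3], [0, -3, 3], [-1, 0, -2]].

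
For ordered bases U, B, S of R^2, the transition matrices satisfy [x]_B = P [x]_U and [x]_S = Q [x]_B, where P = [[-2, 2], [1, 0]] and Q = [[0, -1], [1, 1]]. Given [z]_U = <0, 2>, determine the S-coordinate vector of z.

<0, 4>

First [z]_B = P [z]_U = <4, 0>.
Then [z]_S = Q [z]_B = <0, 4>.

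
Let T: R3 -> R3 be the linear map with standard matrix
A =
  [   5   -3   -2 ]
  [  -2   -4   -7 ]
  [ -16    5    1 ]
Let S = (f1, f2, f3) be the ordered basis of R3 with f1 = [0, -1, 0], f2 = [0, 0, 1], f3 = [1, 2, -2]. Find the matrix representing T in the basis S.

Let P have columns f1, ..., f3. Then [T]_S = P^(-1) A P.
Here det P = -1, so P^(-1) is integer; computing A P first and then P^(-1)(A P) gives [[2, 3, 2], [1, -3, -2], [3, -2, 3]].

[[2, 3, 2], [1, -3, -2], [3, -2, 3]]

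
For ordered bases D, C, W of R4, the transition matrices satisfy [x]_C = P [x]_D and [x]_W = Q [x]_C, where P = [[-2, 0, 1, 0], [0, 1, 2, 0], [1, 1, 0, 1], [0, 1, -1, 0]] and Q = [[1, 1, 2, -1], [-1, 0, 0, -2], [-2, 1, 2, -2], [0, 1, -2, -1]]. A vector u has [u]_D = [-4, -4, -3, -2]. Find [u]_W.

[-24, -3, -38, 11]

Composing the changes, [u]_W = Q P [u]_D.
Q P = [[0, 2, 4, 2], [2, -2, 1, 0], [6, 1, 2, 2], [-2, -2, 3, -2]]; applying this to [-4, -4, -3, -2] gives [-24, -3, -38, 11].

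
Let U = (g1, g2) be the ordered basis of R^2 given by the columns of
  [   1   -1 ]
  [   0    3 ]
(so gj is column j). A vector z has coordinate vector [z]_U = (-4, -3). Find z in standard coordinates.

The coordinates say z = -4g1 - 3g2; adding the scaled basis vectors gives (-1, -9).

(-1, -9)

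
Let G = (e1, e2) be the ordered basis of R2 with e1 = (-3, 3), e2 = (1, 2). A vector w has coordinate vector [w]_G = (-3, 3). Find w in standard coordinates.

The coordinates say w = -3e1 + 3e2; adding the scaled basis vectors gives (12, -3).

(12, -3)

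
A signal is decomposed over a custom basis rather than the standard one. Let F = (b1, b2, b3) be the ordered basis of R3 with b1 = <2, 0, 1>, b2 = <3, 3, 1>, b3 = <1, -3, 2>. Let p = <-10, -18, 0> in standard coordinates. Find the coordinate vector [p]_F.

[p]_F is the unique c with M c = p, where M has columns b1, ..., b3.
Row-reducing the augmented matrix [M | p] gives c = (0, -4, 2).
Check: 0·b1 - 4b2 + 2b3 = <-10, -18, 0>.

<0, -4, 2>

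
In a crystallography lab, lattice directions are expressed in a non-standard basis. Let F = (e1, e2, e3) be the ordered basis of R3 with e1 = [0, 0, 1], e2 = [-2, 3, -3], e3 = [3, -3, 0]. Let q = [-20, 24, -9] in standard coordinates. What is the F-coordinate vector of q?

[3, 4, -4]

[q]_F is the unique c with M c = q, where M has columns e1, ..., e3.
Row-reducing the augmented matrix [M | q] gives c = (3, 4, -4).
Check: 3e1 + 4e2 - 4e3 = [-20, 24, -9].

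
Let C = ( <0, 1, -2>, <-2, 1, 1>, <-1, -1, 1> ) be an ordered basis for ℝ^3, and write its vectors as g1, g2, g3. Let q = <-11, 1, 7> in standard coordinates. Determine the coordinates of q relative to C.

<0, 4, 3>

[q]_C is the unique c with M c = q, where M has columns g1, ..., g3.
Solving this 3x3 system gives c = (0, 4, 3).
Check: 0·g1 + 4g2 + 3g3 = <-11, 1, 7>.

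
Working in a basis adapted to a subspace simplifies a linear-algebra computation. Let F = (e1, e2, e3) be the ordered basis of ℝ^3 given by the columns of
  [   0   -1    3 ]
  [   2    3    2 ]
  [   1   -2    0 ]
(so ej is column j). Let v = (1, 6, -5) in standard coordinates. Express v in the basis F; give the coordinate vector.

Write v = c_1 e1 + ... + c_3 e3 and solve for the c_i.
Gaussian elimination on [M | v] yields c = (-1, 2, 1).
Check: -e1 + 2e2 + e3 = (1, 6, -5).

(-1, 2, 1)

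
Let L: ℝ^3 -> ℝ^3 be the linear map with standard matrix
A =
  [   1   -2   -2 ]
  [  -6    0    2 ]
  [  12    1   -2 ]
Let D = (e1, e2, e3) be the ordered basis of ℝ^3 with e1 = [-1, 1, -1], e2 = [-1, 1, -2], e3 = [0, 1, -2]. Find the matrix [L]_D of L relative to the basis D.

With P the matrix whose columns are e1, ..., e3, [L]_D = P^(-1) A P.
Column by column: L(e1) = A e1 = [-1, 4, -9]; its D-coordinates [-1, 2, 3] give column 1.
Continuing for each basis vector yields [L]_D = [[-1, -3, -3], [2, 2, 1], [3, 3, -2]].

[[-1, -3, -3], [2, 2, 1], [3, 3, -2]]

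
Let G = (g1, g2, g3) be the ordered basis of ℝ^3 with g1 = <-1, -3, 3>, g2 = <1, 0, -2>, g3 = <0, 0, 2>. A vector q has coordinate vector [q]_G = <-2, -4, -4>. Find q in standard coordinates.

<-2, 6, -6>

The coordinates say q = -2g1 - 4g2 - 4g3; adding the scaled basis vectors gives <-2, 6, -6>.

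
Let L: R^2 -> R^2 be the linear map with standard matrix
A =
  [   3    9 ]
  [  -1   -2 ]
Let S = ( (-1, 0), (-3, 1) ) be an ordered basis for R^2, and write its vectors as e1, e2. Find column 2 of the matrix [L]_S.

(-3, 1)

Compute L(e2) = A e2 = (0, 1) in standard coordinates.
Then write this in S-coordinates: solve for y in y_1 e1 + y_2 e2 = (0, 1).
This gives y = (-3, 1), which is column 2 of [L]_S.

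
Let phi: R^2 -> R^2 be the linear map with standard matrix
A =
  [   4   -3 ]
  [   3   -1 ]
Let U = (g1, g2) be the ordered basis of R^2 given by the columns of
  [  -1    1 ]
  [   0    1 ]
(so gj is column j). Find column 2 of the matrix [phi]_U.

[1, 2]

Compute phi(g2) = A g2 = [1, 2] in standard coordinates.
Then write this in U-coordinates: solve for y in y_1 g1 + y_2 g2 = [1, 2].
This gives y = [1, 2], which is column 2 of [phi]_U.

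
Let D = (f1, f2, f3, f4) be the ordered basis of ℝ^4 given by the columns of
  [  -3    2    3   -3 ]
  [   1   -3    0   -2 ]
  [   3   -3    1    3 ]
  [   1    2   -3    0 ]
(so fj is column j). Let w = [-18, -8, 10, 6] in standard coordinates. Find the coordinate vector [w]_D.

We seek scalars with c_1 f1 + ... + c_4 f4 = w; equivalently solve M c = w where the columns of M are f1, ..., f4.
Row-reducing the augmented matrix [M | w] gives c = (0, 0, -2, 4).
Check: 0·f1 + 0·f2 - 2f3 + 4f4 = [-18, -8, 10, 6].

[0, 0, -2, 4]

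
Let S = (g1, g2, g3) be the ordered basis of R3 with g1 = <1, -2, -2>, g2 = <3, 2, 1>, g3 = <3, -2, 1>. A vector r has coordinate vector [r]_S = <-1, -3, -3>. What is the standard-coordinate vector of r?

<-19, 2, -4>

The coordinates say r = -g1 - 3g2 - 3g3; adding the scaled basis vectors gives <-19, 2, -4>.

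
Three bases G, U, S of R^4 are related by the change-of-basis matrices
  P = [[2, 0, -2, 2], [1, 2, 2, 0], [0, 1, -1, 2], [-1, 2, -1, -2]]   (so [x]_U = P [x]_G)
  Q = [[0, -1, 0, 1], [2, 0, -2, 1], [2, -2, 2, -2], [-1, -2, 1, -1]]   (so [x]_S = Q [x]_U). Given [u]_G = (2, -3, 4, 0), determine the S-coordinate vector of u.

(-16, -6, -6, 1)

First [u]_U = P [u]_G = (-4, 4, -7, -12).
Then [u]_S = Q [u]_U = (-16, -6, -6, 1).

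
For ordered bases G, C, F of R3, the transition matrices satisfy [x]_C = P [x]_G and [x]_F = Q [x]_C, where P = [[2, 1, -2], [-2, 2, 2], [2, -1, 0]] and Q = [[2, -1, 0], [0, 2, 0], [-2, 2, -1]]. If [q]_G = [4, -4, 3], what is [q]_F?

Apply P to get C-coordinates [-2, -10, 12], then Q to get F-coordinates.
The result is [q]_F = [6, -20, -28].

[6, -20, -28]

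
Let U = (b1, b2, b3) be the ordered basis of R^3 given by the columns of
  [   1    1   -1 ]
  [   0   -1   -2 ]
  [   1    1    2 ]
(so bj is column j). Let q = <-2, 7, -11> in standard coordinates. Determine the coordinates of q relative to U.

<-4, -1, -3>

We seek scalars with c_1 b1 + ... + c_3 b3 = q; equivalently solve M c = q where the columns of M are b1, ..., b3.
Gaussian elimination on [M | q] yields c = (-4, -1, -3).
Check: -4b1 - b2 - 3b3 = <-2, 7, -11>.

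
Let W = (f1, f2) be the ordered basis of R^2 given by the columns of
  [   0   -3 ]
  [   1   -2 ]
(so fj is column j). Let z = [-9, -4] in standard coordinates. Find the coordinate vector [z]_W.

Write z = c_1 f1 + c_2 f2 and solve for the c_i.
System: 0c_1 - 3c_2 = -9, c_1 - 2c_2 = -4; solving gives c_1 = 2, c_2 = 3.
Check: 2f1 + 3f2 = [-9, -4].

[2, 3]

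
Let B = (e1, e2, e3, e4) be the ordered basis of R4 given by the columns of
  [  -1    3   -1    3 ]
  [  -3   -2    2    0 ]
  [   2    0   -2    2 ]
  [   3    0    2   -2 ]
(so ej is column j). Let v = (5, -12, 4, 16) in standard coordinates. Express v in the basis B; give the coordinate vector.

(4, 3, 3, 1)

Write v = c_1 e1 + ... + c_4 e4 and solve for the c_i.
Row-reducing the augmented matrix [M | v] gives c = (4, 3, 3, 1).
Check: 4e1 + 3e2 + 3e3 + e4 = (5, -12, 4, 16).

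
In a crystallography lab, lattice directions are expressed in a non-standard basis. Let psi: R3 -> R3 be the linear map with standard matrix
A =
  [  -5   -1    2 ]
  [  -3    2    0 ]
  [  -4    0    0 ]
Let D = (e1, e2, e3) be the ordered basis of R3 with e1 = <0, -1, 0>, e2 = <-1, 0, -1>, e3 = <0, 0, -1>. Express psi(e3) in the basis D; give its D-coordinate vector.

Compute psi(e3) = A e3 = <-2, 0, 0> in standard coordinates.
Then write this in D-coordinates: solve for y in y_1 e1 + ... + y_3 e3 = <-2, 0, 0>.
This gives y = <0, 2, -2>, which is column 3 of [psi]_D.

<0, 2, -2>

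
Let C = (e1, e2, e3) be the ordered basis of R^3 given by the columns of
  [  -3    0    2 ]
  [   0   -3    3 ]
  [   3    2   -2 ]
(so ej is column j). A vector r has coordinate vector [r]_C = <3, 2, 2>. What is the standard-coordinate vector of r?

<-5, 0, 9>

r = M [r]_C, where M has columns e1, ..., e3.
Carrying out the matrix-vector product, r = <-5, 0, 9>.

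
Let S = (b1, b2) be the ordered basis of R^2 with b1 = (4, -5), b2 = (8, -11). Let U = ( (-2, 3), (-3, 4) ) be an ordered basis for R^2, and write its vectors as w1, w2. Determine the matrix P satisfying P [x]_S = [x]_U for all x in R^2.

Take x = bj: its S-coordinates are the j-th standard unit vector, so P e_j — column j of P — equals [bj]_U.
b1 = w1 - 2w2, giving column 1 = (1, -2); repeating for each j gives P = [[1, -1], [-2, -2]].

[[1, -1], [-2, -2]]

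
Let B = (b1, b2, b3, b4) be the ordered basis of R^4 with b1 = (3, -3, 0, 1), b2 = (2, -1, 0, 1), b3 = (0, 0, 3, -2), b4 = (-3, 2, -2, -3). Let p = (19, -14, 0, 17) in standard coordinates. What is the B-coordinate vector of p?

(2, 2, -2, -3)

We seek scalars with c_1 b1 + ... + c_4 b4 = p; equivalently solve M c = p where the columns of M are b1, ..., b4.
Row-reducing the augmented matrix [M | p] gives c = (2, 2, -2, -3).
Check: 2b1 + 2b2 - 2b3 - 3b4 = (19, -14, 0, 17).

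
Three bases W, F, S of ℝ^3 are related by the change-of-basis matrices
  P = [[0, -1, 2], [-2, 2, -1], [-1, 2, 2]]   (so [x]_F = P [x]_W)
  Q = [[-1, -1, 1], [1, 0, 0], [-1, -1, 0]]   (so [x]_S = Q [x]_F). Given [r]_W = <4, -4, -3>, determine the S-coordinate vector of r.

First [r]_F = P [r]_W = <-2, -13, -18>.
Then [r]_S = Q [r]_F = <-3, -2, 15>.

<-3, -2, 15>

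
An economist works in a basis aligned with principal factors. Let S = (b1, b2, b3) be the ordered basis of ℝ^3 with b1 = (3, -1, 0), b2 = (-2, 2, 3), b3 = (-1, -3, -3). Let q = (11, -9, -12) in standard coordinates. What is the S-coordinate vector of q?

Write q = c_1 b1 + ... + c_3 b3 and solve for the c_i.
Row-reducing the augmented matrix [M | q] gives c = (1, -4, 0).
Check: b1 - 4b2 + 0·b3 = (11, -9, -12).

(1, -4, 0)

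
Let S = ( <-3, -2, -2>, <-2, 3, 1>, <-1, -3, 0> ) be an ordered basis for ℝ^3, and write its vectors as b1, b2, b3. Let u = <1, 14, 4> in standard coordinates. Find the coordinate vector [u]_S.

[u]_S is the unique c with M c = u, where M has columns b1, ..., b3.
Solving this 3x3 system gives c = (-1, 2, -2).
Check: -b1 + 2b2 - 2b3 = <1, 14, 4>.

<-1, 2, -2>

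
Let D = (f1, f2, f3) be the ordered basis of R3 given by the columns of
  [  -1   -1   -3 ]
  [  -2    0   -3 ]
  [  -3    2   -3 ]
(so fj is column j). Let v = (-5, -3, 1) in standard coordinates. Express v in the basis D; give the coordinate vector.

Write v = c_1 f1 + ... + c_3 f3 and solve for the c_i.
Row-reducing the augmented matrix [M | v] gives c = (0, 2, 1).
Check: 0·f1 + 2f2 + f3 = (-5, -3, 1).

(0, 2, 1)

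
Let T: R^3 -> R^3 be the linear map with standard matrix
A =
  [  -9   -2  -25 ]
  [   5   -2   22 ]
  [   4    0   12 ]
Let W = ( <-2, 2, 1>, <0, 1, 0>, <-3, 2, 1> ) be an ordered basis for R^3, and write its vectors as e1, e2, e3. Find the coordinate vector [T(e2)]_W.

<-2, -2, 2>

Compute T(e2) = A e2 = <-2, -2, 0> in standard coordinates.
Then write this in W-coordinates: solve for y in y_1 e1 + ... + y_3 e3 = <-2, -2, 0>.
This gives y = <-2, -2, 2>, which is column 2 of [T]_W.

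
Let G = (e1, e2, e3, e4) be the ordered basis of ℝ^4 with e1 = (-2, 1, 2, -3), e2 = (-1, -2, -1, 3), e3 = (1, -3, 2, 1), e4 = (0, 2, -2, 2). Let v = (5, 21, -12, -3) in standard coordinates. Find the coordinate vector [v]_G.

(-2, -4, -3, 3)

Write v = c_1 e1 + ... + c_4 e4 and solve for the c_i.
Solving this 4x4 system gives c = (-2, -4, -3, 3).
Check: -2e1 - 4e2 - 3e3 + 3e4 = (5, 21, -12, -3).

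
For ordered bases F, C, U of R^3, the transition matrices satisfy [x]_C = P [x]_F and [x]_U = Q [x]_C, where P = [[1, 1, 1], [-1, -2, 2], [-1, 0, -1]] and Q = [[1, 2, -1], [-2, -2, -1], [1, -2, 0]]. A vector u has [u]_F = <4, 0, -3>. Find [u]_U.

Composing the changes, [u]_U = Q P [u]_F.
Q P = [[0, -3, 6], [1, 2, -5], [3, 5, -3]]; applying this to <4, 0, -3> gives <-18, 19, 21>.

<-18, 19, 21>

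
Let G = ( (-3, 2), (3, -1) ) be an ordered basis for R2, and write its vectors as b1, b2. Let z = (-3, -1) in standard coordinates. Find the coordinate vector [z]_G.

(-2, -3)

Write z = c_1 b1 + c_2 b2 and solve for the c_i.
System: -3c_1 + 3c_2 = -3, 2c_1 - c_2 = -1; solving gives c_1 = -2, c_2 = -3.
Check: -2b1 - 3b2 = (-3, -1).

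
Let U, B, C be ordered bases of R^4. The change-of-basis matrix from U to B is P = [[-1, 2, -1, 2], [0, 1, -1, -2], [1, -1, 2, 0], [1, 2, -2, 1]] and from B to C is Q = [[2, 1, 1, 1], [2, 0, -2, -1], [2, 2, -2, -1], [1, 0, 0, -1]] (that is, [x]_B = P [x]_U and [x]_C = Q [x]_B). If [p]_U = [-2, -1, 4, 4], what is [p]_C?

First [p]_B = P [p]_U = [4, -13, 7, -8].
Then [p]_C = Q [p]_B = [-6, 2, -24, 12].

[-6, 2, -24, 12]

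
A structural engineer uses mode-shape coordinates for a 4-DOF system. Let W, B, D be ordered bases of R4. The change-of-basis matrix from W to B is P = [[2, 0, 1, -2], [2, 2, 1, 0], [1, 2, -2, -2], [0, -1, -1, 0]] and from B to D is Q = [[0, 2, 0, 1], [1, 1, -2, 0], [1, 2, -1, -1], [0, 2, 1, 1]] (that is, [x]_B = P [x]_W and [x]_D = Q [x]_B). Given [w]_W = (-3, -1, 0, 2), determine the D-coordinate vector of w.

First [w]_B = P [w]_W = (-10, -8, -9, 1).
Then [w]_D = Q [w]_B = (-15, 0, -18, -24).

(-15, 0, -18, -24)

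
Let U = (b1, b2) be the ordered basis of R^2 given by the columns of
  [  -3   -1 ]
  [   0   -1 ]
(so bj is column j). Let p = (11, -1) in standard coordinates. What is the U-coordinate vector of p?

Write p = c_1 b1 + c_2 b2 and solve for the c_i.
System: -3c_1 - c_2 = 11, 0c_1 - c_2 = -1; solving gives c_1 = -4, c_2 = 1.
Check: -4b1 + b2 = (11, -1).

(-4, 1)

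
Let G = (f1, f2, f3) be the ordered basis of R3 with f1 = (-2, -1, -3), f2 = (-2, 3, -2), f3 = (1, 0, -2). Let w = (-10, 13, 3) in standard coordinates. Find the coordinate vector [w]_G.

(-1, 4, -4)

Write w = c_1 f1 + ... + c_3 f3 and solve for the c_i.
Row-reducing the augmented matrix [M | w] gives c = (-1, 4, -4).
Check: -f1 + 4f2 - 4f3 = (-10, 13, 3).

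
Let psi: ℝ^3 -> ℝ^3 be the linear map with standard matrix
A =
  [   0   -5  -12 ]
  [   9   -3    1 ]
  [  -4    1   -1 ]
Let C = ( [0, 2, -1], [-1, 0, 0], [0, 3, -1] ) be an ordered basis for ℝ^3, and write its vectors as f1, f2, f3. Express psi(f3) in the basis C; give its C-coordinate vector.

[-2, 3, -2]

Compute psi(f3) = A f3 = [-3, -10, 4] in standard coordinates.
Then write this in C-coordinates: solve for y in y_1 f1 + ... + y_3 f3 = [-3, -10, 4].
This gives y = [-2, 3, -2], which is column 3 of [psi]_C.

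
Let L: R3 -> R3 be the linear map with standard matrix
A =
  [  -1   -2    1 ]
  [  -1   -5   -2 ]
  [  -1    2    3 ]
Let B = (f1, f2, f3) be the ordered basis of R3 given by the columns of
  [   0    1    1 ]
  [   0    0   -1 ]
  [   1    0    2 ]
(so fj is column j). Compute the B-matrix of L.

The j-th column of [L]_B is [L(fj)]_B.
L(f1) = A f1 = <1, -2, 3> = -f1 - f2 + 2f3, so column 1 is <-1, -1, 2>.
Repeating for f2, f3 and assembling the columns gives [[-1, -3, 3], [-1, -2, 3], [2, 1, 0]].

[[-1, -3, 3], [-1, -2, 3], [2, 1, 0]]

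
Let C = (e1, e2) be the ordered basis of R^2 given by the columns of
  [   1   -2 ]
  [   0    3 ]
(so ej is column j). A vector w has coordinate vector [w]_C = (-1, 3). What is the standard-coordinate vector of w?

w = M [w]_C, where M has columns e1, e2.
Carrying out the matrix-vector product, w = (-7, 9).

(-7, 9)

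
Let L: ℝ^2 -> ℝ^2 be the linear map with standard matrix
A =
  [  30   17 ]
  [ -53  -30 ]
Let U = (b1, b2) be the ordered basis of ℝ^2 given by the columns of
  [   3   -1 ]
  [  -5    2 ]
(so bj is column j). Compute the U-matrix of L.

[[1, 1], [-2, -1]]

The j-th column of [L]_U is [L(bj)]_U.
L(b1) = A b1 = (5, -9) = b1 - 2b2, so column 1 is (1, -2).
Repeating for b2 and assembling the columns gives [[1, 1], [-2, -1]].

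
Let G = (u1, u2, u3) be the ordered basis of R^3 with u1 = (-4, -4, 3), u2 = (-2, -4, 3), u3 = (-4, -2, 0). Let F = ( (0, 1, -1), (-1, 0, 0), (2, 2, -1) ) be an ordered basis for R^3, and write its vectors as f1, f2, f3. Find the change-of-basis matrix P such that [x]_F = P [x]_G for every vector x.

Take x = uj: its G-coordinates are the j-th standard unit vector, so P e_j — column j of P — equals [uj]_F.
u1 = -2f1 + 2f2 - f3, giving column 1 = (-2, 2, -1); repeating for each j gives P = [[-2, -2, 2], [2, 0, 0], [-1, -1, -2]].

[[-2, -2, 2], [2, 0, 0], [-1, -1, -2]]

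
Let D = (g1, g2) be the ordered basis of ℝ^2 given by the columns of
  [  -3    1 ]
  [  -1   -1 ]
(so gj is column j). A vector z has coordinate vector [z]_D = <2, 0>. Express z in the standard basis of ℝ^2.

z = M [z]_D, where M has columns g1, g2.
Carrying out the matrix-vector product, z = <-6, -2>.

<-6, -2>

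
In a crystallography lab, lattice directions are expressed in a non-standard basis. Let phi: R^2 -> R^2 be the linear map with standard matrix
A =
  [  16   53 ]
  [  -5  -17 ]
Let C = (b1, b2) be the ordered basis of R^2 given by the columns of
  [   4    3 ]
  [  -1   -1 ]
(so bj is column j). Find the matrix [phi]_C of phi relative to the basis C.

[[2, 1], [1, -3]]

The j-th column of [phi]_C is [phi(bj)]_C.
phi(b1) = A b1 = (11, -3) = 2b1 + b2, so column 1 is (2, 1).
Repeating for b2 and assembling the columns gives [[2, 1], [1, -3]].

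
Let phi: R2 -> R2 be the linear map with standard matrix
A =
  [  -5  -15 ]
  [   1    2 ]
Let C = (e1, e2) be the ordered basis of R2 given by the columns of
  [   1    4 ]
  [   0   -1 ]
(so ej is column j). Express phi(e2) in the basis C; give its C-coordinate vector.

Compute phi(e2) = A e2 = [-5, 2] in standard coordinates.
Then write this in C-coordinates: solve for y in y_1 e1 + y_2 e2 = [-5, 2].
This gives y = [3, -2], which is column 2 of [phi]_C.

[3, -2]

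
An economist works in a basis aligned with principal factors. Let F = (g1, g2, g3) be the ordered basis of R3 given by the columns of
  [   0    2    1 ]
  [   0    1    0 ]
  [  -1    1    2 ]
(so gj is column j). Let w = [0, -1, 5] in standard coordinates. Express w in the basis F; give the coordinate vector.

[-2, -1, 2]

[w]_F is the unique c with M c = w, where M has columns g1, ..., g3.
Gaussian elimination on [M | w] yields c = (-2, -1, 2).
Check: -2g1 - g2 + 2g3 = [0, -1, 5].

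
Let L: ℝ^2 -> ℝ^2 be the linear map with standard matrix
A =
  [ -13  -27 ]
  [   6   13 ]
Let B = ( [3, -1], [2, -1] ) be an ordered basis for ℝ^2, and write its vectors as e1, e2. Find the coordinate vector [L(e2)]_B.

Compute L(e2) = A e2 = [1, -1] in standard coordinates.
Then write this in B-coordinates: solve for y in y_1 e1 + y_2 e2 = [1, -1].
This gives y = [-1, 2], which is column 2 of [L]_B.

[-1, 2]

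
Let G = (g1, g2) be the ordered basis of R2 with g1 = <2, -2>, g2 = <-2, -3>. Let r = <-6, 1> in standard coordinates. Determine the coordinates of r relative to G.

<-2, 1>

Write r = c_1 g1 + c_2 g2 and solve for the c_i.
System: 2c_1 - 2c_2 = -6, -2c_1 - 3c_2 = 1; solving gives c_1 = -2, c_2 = 1.
Check: -2g1 + g2 = <-6, 1>.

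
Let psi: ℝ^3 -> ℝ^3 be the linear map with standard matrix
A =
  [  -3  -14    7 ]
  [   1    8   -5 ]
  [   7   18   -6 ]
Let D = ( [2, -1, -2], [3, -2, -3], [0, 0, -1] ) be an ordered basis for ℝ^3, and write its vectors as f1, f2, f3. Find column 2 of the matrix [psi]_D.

[2, -2, -1]

Compute psi(f2) = A f2 = [-2, 2, 3] in standard coordinates.
Then write this in D-coordinates: solve for y in y_1 f1 + ... + y_3 f3 = [-2, 2, 3].
This gives y = [2, -2, -1], which is column 2 of [psi]_D.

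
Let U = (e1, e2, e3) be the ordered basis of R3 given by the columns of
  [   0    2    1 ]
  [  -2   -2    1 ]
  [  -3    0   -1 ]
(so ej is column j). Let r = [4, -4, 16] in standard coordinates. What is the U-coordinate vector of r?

[-4, 4, -4]

We seek scalars with c_1 e1 + ... + c_3 e3 = r; equivalently solve M c = r where the columns of M are e1, ..., e3.
Solving this 3x3 system gives c = (-4, 4, -4).
Check: -4e1 + 4e2 - 4e3 = [4, -4, 16].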